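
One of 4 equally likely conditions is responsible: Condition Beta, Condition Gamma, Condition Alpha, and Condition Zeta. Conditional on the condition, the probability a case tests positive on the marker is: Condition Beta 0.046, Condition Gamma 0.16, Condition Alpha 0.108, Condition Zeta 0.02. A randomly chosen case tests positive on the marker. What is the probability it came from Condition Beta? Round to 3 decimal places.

Since the prior is uniform, the posterior is proportional to the likelihood:
  Condition Beta: 0.046
  Condition Gamma: 0.16
  Condition Alpha: 0.108
  Condition Zeta: 0.02
Sum = 0.334.
P(Condition Beta | evidence) = 0.046 / 0.334 ≈ 0.138.

0.138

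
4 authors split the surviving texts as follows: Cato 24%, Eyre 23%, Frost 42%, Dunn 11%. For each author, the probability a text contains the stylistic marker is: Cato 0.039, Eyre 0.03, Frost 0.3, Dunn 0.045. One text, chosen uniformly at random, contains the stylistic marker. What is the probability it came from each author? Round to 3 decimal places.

Cato 0.064, Eyre 0.047, Frost 0.856, Dunn 0.034

Compute prior × likelihood for every hypothesis:
  Cato: 0.24 × 0.039 = 0.00936
  Eyre: 0.23 × 0.03 = 0.0069
  Frost: 0.42 × 0.3 = 0.126
  Dunn: 0.11 × 0.045 = 0.00495
Sum = 0.14721.
P(Cato | marker) = 0.00936/0.14721 ≈ 0.064
P(Eyre | marker) = 0.0069/0.14721 ≈ 0.047
P(Frost | marker) = 0.126/0.14721 ≈ 0.856
P(Dunn | marker) = 0.00495/0.14721 ≈ 0.034
(Check: 0.064+0.047+0.856+0.034 = 1.001.)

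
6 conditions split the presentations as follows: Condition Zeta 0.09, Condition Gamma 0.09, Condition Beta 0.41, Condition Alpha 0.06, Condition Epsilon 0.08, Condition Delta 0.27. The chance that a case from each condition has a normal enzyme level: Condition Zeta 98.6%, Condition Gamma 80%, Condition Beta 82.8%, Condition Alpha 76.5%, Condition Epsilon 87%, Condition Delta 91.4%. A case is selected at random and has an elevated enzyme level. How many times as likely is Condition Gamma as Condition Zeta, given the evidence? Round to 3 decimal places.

14.286

Taking complements, P(elevated | each) = Condition Zeta 0.014, Condition Gamma 0.2, Condition Beta 0.172, Condition Alpha 0.235, Condition Epsilon 0.13, Condition Delta 0.086.
Compute prior × likelihood for every hypothesis:
  Condition Zeta: 0.09 × 0.014 = 0.00126
  Condition Gamma: 0.09 × 0.2 = 0.018
  Condition Beta: 0.41 × 0.172 = 0.07052
  Condition Alpha: 0.06 × 0.235 = 0.0141
  Condition Epsilon: 0.08 × 0.13 = 0.0104
  Condition Delta: 0.27 × 0.086 = 0.02322
Sum = 0.1375.
The ratio is 0.018 / 0.00126 (the normalizer cancels) = 14.286.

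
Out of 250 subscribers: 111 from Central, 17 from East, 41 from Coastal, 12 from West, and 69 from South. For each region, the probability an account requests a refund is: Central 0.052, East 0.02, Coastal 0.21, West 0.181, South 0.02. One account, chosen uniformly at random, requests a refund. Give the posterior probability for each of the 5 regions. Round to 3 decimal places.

Central 0.316, East 0.019, Coastal 0.471, West 0.119, South 0.076

Unnormalized posteriors (prior × likelihood):
  Central: 0.444 × 0.052 = 0.023088
  East: 0.068 × 0.02 = 0.00136
  Coastal: 0.164 × 0.21 = 0.03444
  West: 0.048 × 0.181 = 0.008688
  South: 0.276 × 0.02 = 0.00552
Normalizing constant = 0.073096.
P(Central | refund) = 0.023088/0.073096 ≈ 0.316
P(East | refund) = 0.00136/0.073096 ≈ 0.019
P(Coastal | refund) = 0.03444/0.073096 ≈ 0.471
P(West | refund) = 0.008688/0.073096 ≈ 0.119
P(South | refund) = 0.00552/0.073096 ≈ 0.076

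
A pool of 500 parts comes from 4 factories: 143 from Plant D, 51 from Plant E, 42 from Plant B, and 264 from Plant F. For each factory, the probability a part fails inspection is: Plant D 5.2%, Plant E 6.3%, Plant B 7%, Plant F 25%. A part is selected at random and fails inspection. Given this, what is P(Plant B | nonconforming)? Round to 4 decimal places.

Unnormalized posteriors (prior × likelihood):
  Plant D: 0.286 × 0.052 = 0.014872
  Plant E: 0.102 × 0.063 = 0.006426
  Plant B: 0.084 × 0.07 = 0.00588
  Plant F: 0.528 × 0.25 = 0.132
Total = 0.159178.
P(Plant B | evidence) = 0.00588 / 0.159178 ≈ 0.0369.

0.0369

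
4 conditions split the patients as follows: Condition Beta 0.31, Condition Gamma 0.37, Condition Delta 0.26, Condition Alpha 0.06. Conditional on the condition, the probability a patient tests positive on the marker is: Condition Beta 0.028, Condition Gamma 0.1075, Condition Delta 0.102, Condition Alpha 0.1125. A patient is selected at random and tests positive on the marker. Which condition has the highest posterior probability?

Condition Gamma

Compute prior × likelihood for every hypothesis:
  Condition Beta: 0.31 × 0.028 = 0.00868
  Condition Gamma: 0.37 × 0.1075 = 0.039775
  Condition Delta: 0.26 × 0.102 = 0.02652
  Condition Alpha: 0.06 × 0.1125 = 0.00675
Sum = 0.081725.
Largest term belongs to Condition Gamma, so Condition Gamma is most probable.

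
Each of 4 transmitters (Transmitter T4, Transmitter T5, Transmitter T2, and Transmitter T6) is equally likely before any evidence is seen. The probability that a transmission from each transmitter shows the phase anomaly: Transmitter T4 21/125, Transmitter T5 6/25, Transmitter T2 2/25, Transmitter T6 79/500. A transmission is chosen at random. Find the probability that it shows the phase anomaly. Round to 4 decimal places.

Since the prior is uniform, the posterior is proportional to the likelihood:
  Transmitter T4: 0.168
  Transmitter T5: 0.24
  Transmitter T2: 0.08
  Transmitter T6: 0.158
P(anomaly) = (1/4) × (0.168 + 0.24 + 0.08 + 0.158) = 0.646/4 ≈ 0.1615.

0.1615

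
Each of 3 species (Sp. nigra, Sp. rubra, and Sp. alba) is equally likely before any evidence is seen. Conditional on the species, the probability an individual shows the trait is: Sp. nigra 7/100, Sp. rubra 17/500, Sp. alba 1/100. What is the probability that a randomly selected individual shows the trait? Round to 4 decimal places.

With a uniform prior (1/3 each), posterior ∝ likelihood:
  Sp. nigra: 0.07
  Sp. rubra: 0.034
  Sp. alba: 0.01
P(trait) = (1/3) × (0.07 + 0.034 + 0.01) = 0.114/3 ≈ 0.0380.

0.0380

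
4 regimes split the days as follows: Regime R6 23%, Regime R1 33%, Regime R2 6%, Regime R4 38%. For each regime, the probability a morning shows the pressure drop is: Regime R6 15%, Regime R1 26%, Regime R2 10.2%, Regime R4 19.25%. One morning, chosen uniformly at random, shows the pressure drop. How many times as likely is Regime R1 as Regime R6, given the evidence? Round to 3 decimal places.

Prior × likelihood for each hypothesis:
  Regime R6: 0.23 × 0.15 = 0.0345
  Regime R1: 0.33 × 0.26 = 0.0858
  Regime R2: 0.06 × 0.102 = 0.00612
  Regime R4: 0.38 × 0.1925 = 0.07315
Total = 0.19957.
The ratio is 0.0858 / 0.0345 (the normalizer cancels) = 2.487.

2.487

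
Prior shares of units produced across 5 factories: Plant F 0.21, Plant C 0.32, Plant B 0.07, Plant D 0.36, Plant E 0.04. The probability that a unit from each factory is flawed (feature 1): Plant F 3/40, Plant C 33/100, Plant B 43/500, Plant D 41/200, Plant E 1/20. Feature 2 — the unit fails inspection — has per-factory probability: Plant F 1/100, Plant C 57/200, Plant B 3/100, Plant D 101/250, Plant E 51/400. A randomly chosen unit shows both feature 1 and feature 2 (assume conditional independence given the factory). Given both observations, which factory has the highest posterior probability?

Unnormalized posteriors (prior × likelihood):
  Plant F: 0.21 × 0.075 × 0.01 = 0.0001575
  Plant C: 0.32 × 0.33 × 0.285 = 0.030096
  Plant B: 0.07 × 0.086 × 0.03 = 0.0001806
  Plant D: 0.36 × 0.205 × 0.404 = 0.0298152
  Plant E: 0.04 × 0.05 × 0.1275 = 0.000255
Normalizing constant = 0.0605043.
Largest term belongs to Plant C, so Plant C is most probable.

Plant C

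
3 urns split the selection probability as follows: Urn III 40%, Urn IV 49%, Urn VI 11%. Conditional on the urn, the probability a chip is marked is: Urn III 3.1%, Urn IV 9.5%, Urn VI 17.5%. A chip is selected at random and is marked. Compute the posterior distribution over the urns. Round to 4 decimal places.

Prior × likelihood for each hypothesis:
  Urn III: 0.4 × 0.031 = 0.0124
  Urn IV: 0.49 × 0.095 = 0.04655
  Urn VI: 0.11 × 0.175 = 0.01925
Total = 0.0782.
P(Urn III | marked) = 0.0124/0.0782 ≈ 0.1586
P(Urn IV | marked) = 0.04655/0.0782 ≈ 0.5953
P(Urn VI | marked) = 0.01925/0.0782 ≈ 0.2462

Urn III 0.1586, Urn IV 0.5953, Urn VI 0.2462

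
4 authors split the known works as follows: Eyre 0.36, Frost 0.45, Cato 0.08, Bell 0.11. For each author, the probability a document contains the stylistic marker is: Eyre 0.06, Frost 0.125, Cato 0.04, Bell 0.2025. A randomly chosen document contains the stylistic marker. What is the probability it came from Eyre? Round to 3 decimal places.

0.209

Unnormalized posteriors (prior × likelihood):
  Eyre: 0.36 × 0.06 = 0.0216
  Frost: 0.45 × 0.125 = 0.05625
  Cato: 0.08 × 0.04 = 0.0032
  Bell: 0.11 × 0.2025 = 0.022275
Total = 0.103325.
P(Eyre | evidence) = 0.0216 / 0.103325 ≈ 0.209.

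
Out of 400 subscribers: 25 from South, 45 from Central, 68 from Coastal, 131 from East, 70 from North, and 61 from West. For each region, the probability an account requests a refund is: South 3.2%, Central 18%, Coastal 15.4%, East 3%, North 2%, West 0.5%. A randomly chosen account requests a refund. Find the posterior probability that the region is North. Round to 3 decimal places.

Unnormalized posteriors (prior × likelihood):
  South: 0.0625 × 0.032 = 0.002
  Central: 0.1125 × 0.18 = 0.02025
  Coastal: 0.17 × 0.154 = 0.02618
  East: 0.3275 × 0.03 = 0.009825
  North: 0.175 × 0.02 = 0.0035
  West: 0.1525 × 0.005 = 0.0007625
Normalizing constant = 0.0625175.
P(North | evidence) = 0.0035 / 0.0625175 ≈ 0.056.

0.056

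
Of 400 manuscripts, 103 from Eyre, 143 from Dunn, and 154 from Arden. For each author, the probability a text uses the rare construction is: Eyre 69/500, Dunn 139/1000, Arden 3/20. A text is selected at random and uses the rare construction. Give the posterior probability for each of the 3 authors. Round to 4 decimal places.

Eyre 0.2485, Dunn 0.3476, Arden 0.4039

Unnormalized posteriors (prior × likelihood):
  Eyre: 0.2575 × 0.138 = 0.035535
  Dunn: 0.3575 × 0.139 = 0.0496925
  Arden: 0.385 × 0.15 = 0.05775
Sum = 0.1429775.
P(Eyre | rare-form) = 0.035535/0.1429775 ≈ 0.2485
P(Dunn | rare-form) = 0.0496925/0.1429775 ≈ 0.3476
P(Arden | rare-form) = 0.05775/0.1429775 ≈ 0.4039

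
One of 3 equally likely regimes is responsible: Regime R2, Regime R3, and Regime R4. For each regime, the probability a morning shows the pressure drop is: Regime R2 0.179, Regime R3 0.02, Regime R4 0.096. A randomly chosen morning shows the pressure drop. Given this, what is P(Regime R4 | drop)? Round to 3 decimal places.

With a uniform prior (1/3 each), posterior ∝ likelihood:
  Regime R2: 0.179
  Regime R3: 0.02
  Regime R4: 0.096
Sum = 0.295.
P(Regime R4 | evidence) = 0.096 / 0.295 ≈ 0.325.

0.325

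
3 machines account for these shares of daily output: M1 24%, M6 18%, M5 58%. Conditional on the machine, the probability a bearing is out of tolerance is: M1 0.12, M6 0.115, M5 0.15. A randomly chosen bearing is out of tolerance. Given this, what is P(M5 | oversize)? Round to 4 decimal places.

Prior × likelihood for each hypothesis:
  M1: 0.24 × 0.12 = 0.0288
  M6: 0.18 × 0.115 = 0.0207
  M5: 0.58 × 0.15 = 0.087
Total = 0.1365.
P(M5 | evidence) = 0.087 / 0.1365 ≈ 0.6374.

0.6374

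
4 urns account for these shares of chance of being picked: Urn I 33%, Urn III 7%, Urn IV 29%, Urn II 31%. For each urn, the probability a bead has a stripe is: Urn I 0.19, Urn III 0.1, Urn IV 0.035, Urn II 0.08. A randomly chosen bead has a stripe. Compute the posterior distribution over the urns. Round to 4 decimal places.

Urn I 0.5991, Urn III 0.0669, Urn IV 0.0970, Urn II 0.2370

Unnormalized posteriors (prior × likelihood):
  Urn I: 0.33 × 0.19 = 0.0627
  Urn III: 0.07 × 0.1 = 0.007
  Urn IV: 0.29 × 0.035 = 0.01015
  Urn II: 0.31 × 0.08 = 0.0248
Total = 0.10465.
P(Urn I | striped) = 0.0627/0.10465 ≈ 0.5991
P(Urn III | striped) = 0.007/0.10465 ≈ 0.0669
P(Urn IV | striped) = 0.01015/0.10465 ≈ 0.0970
P(Urn II | striped) = 0.0248/0.10465 ≈ 0.2370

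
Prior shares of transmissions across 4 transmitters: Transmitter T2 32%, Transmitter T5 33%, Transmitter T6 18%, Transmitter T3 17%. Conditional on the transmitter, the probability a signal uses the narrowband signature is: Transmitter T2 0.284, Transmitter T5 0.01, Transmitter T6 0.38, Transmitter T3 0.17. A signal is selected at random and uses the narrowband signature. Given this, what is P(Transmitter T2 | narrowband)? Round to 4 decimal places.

Compute prior × likelihood for every hypothesis:
  Transmitter T2: 0.32 × 0.284 = 0.09088
  Transmitter T5: 0.33 × 0.01 = 0.0033
  Transmitter T6: 0.18 × 0.38 = 0.0684
  Transmitter T3: 0.17 × 0.17 = 0.0289
Sum = 0.19148.
P(Transmitter T2 | evidence) = 0.09088 / 0.19148 ≈ 0.4746.

0.4746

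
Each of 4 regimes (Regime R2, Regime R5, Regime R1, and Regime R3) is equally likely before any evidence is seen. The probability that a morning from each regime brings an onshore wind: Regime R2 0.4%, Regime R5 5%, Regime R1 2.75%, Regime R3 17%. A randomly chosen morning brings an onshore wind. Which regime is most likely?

Since the prior is uniform, the posterior is proportional to the likelihood:
  Regime R2: 0.004
  Regime R5: 0.05
  Regime R1: 0.0275
  Regime R3: 0.17
Sum = 0.2515.
Largest term belongs to Regime R3, so Regime R3 is most probable.

Regime R3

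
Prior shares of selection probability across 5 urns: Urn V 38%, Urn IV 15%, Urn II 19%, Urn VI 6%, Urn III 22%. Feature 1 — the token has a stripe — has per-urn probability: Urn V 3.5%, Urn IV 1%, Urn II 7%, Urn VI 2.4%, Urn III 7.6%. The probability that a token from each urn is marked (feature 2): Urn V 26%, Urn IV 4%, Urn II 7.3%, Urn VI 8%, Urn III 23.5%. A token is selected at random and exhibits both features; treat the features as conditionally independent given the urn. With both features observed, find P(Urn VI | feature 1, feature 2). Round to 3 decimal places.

Compute prior × likelihood for every hypothesis:
  Urn V: 0.38 × 0.035 × 0.26 = 0.003458
  Urn IV: 0.15 × 0.01 × 0.04 = 0.00006
  Urn II: 0.19 × 0.07 × 0.073 = 0.0009709
  Urn VI: 0.06 × 0.024 × 0.08 = 0.0001152
  Urn III: 0.22 × 0.076 × 0.235 = 0.0039292
Total = 0.0085333.
P(Urn VI | evidence) = 0.0001152 / 0.0085333 ≈ 0.014.

0.014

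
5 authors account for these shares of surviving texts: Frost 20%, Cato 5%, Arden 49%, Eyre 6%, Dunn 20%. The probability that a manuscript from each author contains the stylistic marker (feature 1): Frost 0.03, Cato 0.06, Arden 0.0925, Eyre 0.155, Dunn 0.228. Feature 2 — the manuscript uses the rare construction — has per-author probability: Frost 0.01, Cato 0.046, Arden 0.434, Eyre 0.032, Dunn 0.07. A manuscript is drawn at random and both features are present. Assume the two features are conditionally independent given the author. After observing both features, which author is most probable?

Compute prior × likelihood for every hypothesis:
  Frost: 0.2 × 0.03 × 0.01 = 0.00006
  Cato: 0.05 × 0.06 × 0.046 = 0.000138
  Arden: 0.49 × 0.0925 × 0.434 = 0.01967105
  Eyre: 0.06 × 0.155 × 0.032 = 0.0002976
  Dunn: 0.2 × 0.228 × 0.07 = 0.003192
Normalizing constant = 0.02335865.
Largest term belongs to Arden, so Arden is most probable.

Arden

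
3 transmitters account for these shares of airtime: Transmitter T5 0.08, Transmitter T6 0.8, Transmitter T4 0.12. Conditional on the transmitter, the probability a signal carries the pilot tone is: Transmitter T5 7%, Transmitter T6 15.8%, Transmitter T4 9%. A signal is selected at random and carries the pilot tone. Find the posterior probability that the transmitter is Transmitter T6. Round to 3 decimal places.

Prior × likelihood for each hypothesis:
  Transmitter T5: 0.08 × 0.07 = 0.0056
  Transmitter T6: 0.8 × 0.158 = 0.1264
  Transmitter T4: 0.12 × 0.09 = 0.0108
Sum = 0.1428.
P(Transmitter T6 | evidence) = 0.1264 / 0.1428 ≈ 0.885.

0.885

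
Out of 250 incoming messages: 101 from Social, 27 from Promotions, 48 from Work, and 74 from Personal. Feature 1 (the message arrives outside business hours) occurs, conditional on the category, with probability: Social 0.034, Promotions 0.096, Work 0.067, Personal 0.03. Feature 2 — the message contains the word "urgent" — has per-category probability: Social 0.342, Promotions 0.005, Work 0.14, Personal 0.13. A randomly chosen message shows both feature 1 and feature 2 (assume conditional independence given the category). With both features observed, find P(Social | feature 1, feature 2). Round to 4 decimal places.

0.6097

Prior × likelihood for each hypothesis:
  Social: 0.404 × 0.034 × 0.342 = 0.004697712
  Promotions: 0.108 × 0.096 × 0.005 = 0.00005184
  Work: 0.192 × 0.067 × 0.14 = 0.00180096
  Personal: 0.296 × 0.03 × 0.13 = 0.0011544
Sum = 0.007704912.
P(Social | evidence) = 0.004697712 / 0.007704912 ≈ 0.6097.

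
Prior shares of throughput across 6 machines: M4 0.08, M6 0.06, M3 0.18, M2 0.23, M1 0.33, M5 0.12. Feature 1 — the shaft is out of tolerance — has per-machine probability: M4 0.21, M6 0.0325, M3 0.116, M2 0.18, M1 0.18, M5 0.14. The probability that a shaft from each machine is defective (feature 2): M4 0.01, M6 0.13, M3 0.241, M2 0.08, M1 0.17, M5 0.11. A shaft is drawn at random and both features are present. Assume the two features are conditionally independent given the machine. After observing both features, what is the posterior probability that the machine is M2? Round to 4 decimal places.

0.1599

By Bayes' rule, posterior ∝ prior × likelihood:
  M4: 0.08 × 0.21 × 0.01 = 0.000168
  M6: 0.06 × 0.0325 × 0.13 = 0.0002535
  M3: 0.18 × 0.116 × 0.241 = 0.00503208
  M2: 0.23 × 0.18 × 0.08 = 0.003312
  M1: 0.33 × 0.18 × 0.17 = 0.010098
  M5: 0.12 × 0.14 × 0.11 = 0.001848
Sum = 0.02071158.
P(M2 | evidence) = 0.003312 / 0.02071158 ≈ 0.1599.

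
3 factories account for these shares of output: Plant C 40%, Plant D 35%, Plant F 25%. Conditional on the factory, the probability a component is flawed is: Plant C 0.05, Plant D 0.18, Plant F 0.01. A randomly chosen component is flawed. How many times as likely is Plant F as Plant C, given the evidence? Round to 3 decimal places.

Unnormalized posteriors (prior × likelihood):
  Plant C: 0.4 × 0.05 = 0.02
  Plant D: 0.35 × 0.18 = 0.063
  Plant F: 0.25 × 0.01 = 0.0025
Total = 0.0855.
The ratio is 0.0025 / 0.02 (the normalizer cancels) = 0.125.

0.125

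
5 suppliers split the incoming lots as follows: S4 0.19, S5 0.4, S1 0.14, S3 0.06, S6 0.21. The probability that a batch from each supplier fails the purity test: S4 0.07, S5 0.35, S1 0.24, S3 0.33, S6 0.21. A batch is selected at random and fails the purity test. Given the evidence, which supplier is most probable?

S5

Unnormalized posteriors (prior × likelihood):
  S4: 0.19 × 0.07 = 0.0133
  S5: 0.4 × 0.35 = 0.14
  S1: 0.14 × 0.24 = 0.0336
  S3: 0.06 × 0.33 = 0.0198
  S6: 0.21 × 0.21 = 0.0441
Total = 0.2508.
Largest term belongs to S5, so S5 is most probable.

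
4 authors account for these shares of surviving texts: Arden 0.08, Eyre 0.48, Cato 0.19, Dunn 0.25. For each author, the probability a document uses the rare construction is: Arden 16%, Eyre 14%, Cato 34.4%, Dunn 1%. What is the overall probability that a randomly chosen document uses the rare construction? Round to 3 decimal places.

Compute prior × likelihood for every hypothesis:
  Arden: 0.08 × 0.16 = 0.0128
  Eyre: 0.48 × 0.14 = 0.0672
  Cato: 0.19 × 0.344 = 0.06536
  Dunn: 0.25 × 0.01 = 0.0025
P(rare-form) = 0.0128 + 0.0672 + 0.06536 + 0.0025 = 0.14786 → 0.148.

0.148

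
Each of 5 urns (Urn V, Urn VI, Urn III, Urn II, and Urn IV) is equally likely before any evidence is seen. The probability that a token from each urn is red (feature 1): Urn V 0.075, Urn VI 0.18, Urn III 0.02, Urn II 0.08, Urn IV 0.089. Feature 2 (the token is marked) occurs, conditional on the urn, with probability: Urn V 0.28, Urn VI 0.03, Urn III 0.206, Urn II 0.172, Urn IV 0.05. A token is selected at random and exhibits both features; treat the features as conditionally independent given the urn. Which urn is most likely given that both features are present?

With a uniform prior (1/5 each), posterior ∝ likelihood:
  Urn V: 0.075 × 0.28 = 0.021
  Urn VI: 0.18 × 0.03 = 0.0054
  Urn III: 0.02 × 0.206 = 0.00412
  Urn II: 0.08 × 0.172 = 0.01376
  Urn IV: 0.089 × 0.05 = 0.00445
Total = 0.04873.
Largest term belongs to Urn V, so Urn V is most probable.

Urn V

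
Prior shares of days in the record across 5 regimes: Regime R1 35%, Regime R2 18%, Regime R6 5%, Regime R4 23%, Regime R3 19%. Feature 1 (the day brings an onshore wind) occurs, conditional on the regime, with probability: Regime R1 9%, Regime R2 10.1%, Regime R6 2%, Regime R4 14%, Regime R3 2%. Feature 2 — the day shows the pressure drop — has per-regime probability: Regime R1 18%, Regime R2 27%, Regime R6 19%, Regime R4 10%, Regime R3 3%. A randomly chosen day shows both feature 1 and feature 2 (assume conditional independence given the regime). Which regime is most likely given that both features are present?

Regime R1

Prior × likelihood for each hypothesis:
  Regime R1: 0.35 × 0.09 × 0.18 = 0.00567
  Regime R2: 0.18 × 0.101 × 0.27 = 0.0049086
  Regime R6: 0.05 × 0.02 × 0.19 = 0.00019
  Regime R4: 0.23 × 0.14 × 0.1 = 0.00322
  Regime R3: 0.19 × 0.02 × 0.03 = 0.000114
Sum = 0.0141026.
Largest term belongs to Regime R1, so Regime R1 is most probable.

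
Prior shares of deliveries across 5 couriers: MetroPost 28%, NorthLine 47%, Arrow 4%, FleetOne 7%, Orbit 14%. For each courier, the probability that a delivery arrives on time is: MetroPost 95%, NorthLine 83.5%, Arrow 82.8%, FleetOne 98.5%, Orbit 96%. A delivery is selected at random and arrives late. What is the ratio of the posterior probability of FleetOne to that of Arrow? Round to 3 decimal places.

0.153

Taking complements, P(late | each) = MetroPost 0.05, NorthLine 0.165, Arrow 0.172, FleetOne 0.015, Orbit 0.04.
Prior × likelihood for each hypothesis:
  MetroPost: 0.28 × 0.05 = 0.014
  NorthLine: 0.47 × 0.165 = 0.07755
  Arrow: 0.04 × 0.172 = 0.00688
  FleetOne: 0.07 × 0.015 = 0.00105
  Orbit: 0.14 × 0.04 = 0.0056
Sum = 0.10508.
The ratio is 0.00105 / 0.00688 (the normalizer cancels) = 0.153.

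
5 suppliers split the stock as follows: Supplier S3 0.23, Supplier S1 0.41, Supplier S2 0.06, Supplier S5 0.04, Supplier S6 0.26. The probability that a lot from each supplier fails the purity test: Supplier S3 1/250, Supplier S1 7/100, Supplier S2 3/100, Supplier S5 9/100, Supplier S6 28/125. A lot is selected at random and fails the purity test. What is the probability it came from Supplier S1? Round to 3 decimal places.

Compute prior × likelihood for every hypothesis:
  Supplier S3: 0.23 × 0.004 = 0.00092
  Supplier S1: 0.41 × 0.07 = 0.0287
  Supplier S2: 0.06 × 0.03 = 0.0018
  Supplier S5: 0.04 × 0.09 = 0.0036
  Supplier S6: 0.26 × 0.224 = 0.05824
Normalizing constant = 0.09326.
P(Supplier S1 | evidence) = 0.0287 / 0.09326 ≈ 0.308.

0.308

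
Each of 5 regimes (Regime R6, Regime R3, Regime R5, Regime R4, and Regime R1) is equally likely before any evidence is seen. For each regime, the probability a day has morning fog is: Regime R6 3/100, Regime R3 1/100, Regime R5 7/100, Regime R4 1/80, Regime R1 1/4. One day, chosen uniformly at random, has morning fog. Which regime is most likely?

Regime R1

Since the prior is uniform, the posterior is proportional to the likelihood:
  Regime R6: 0.03
  Regime R3: 0.01
  Regime R5: 0.07
  Regime R4: 0.0125
  Regime R1: 0.25
Total = 0.3725.
Largest term belongs to Regime R1, so Regime R1 is most probable.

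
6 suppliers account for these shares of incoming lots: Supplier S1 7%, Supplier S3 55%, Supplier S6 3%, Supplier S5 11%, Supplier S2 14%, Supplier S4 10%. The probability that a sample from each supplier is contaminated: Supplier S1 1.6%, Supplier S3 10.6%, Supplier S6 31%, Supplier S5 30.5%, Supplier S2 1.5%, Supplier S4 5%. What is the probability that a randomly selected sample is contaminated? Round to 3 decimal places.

0.109

Prior × likelihood for each hypothesis:
  Supplier S1: 0.07 × 0.016 = 0.00112
  Supplier S3: 0.55 × 0.106 = 0.0583
  Supplier S6: 0.03 × 0.31 = 0.0093
  Supplier S5: 0.11 × 0.305 = 0.03355
  Supplier S2: 0.14 × 0.015 = 0.0021
  Supplier S4: 0.1 × 0.05 = 0.005
P(contaminated) = 0.00112 + 0.0583 + 0.0093 + 0.03355 + 0.0021 + 0.005 = 0.10937 → 0.109.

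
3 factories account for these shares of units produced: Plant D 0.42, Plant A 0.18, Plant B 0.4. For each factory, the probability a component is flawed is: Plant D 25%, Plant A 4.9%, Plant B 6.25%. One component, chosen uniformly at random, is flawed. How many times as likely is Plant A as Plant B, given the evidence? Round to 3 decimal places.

Compute prior × likelihood for every hypothesis:
  Plant D: 0.42 × 0.25 = 0.105
  Plant A: 0.18 × 0.049 = 0.00882
  Plant B: 0.4 × 0.0625 = 0.025
Total = 0.13882.
The ratio is 0.00882 / 0.025 (the normalizer cancels) = 0.353.

0.353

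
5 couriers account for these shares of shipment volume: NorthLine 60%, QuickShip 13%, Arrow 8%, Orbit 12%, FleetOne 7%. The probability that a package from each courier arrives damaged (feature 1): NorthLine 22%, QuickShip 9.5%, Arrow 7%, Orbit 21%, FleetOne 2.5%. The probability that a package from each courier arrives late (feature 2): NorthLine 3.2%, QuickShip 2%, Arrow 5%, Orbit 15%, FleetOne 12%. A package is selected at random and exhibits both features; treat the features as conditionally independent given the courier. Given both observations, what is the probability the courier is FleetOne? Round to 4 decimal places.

Prior × likelihood for each hypothesis:
  NorthLine: 0.6 × 0.22 × 0.032 = 0.004224
  QuickShip: 0.13 × 0.095 × 0.02 = 0.000247
  Arrow: 0.08 × 0.07 × 0.05 = 0.00028
  Orbit: 0.12 × 0.21 × 0.15 = 0.00378
  FleetOne: 0.07 × 0.025 × 0.12 = 0.00021
Normalizing constant = 0.008741.
P(FleetOne | evidence) = 0.00021 / 0.008741 ≈ 0.0240.

0.0240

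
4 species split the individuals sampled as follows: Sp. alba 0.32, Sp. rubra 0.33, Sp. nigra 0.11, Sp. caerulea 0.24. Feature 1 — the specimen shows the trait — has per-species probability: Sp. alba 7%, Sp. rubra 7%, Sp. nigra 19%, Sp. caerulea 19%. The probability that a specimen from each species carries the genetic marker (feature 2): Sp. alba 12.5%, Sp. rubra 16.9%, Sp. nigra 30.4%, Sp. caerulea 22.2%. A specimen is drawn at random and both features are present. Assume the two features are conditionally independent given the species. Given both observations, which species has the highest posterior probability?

Sp. caerulea

Prior × likelihood for each hypothesis:
  Sp. alba: 0.32 × 0.07 × 0.125 = 0.0028
  Sp. rubra: 0.33 × 0.07 × 0.169 = 0.0039039
  Sp. nigra: 0.11 × 0.19 × 0.304 = 0.0063536
  Sp. caerulea: 0.24 × 0.19 × 0.222 = 0.0101232
Normalizing constant = 0.0231807.
Largest term belongs to Sp. caerulea, so Sp. caerulea is most probable.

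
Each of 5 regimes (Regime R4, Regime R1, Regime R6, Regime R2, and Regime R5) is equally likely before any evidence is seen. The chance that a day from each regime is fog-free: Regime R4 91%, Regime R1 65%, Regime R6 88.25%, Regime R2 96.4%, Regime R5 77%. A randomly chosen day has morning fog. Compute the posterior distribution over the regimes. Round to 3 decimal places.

Regime R4 0.109, Regime R1 0.425, Regime R6 0.143, Regime R2 0.044, Regime R5 0.279

Taking complements, P(fog | each) = Regime R4 0.09, Regime R1 0.35, Regime R6 0.1175, Regime R2 0.036, Regime R5 0.23.
Since the prior is uniform, the posterior is proportional to the likelihood:
  Regime R4: 0.09
  Regime R1: 0.35
  Regime R6: 0.1175
  Regime R2: 0.036
  Regime R5: 0.23
Total = 0.8235.
P(Regime R4 | fog) = 0.09/0.8235 ≈ 0.109
P(Regime R1 | fog) = 0.35/0.8235 ≈ 0.425
P(Regime R6 | fog) = 0.1175/0.8235 ≈ 0.143
P(Regime R2 | fog) = 0.036/0.8235 ≈ 0.044
P(Regime R5 | fog) = 0.23/0.8235 ≈ 0.279
(Check: 0.109+0.425+0.143+0.044+0.279 = 1.000.)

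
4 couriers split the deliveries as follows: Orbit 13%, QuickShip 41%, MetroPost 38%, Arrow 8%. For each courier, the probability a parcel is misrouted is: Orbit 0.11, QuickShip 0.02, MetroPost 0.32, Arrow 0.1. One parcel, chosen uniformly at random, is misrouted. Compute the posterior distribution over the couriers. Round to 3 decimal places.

Unnormalized posteriors (prior × likelihood):
  Orbit: 0.13 × 0.11 = 0.0143
  QuickShip: 0.41 × 0.02 = 0.0082
  MetroPost: 0.38 × 0.32 = 0.1216
  Arrow: 0.08 × 0.1 = 0.008
Total = 0.1521.
P(Orbit | misrouted) = 0.0143/0.1521 ≈ 0.094
P(QuickShip | misrouted) = 0.0082/0.1521 ≈ 0.054
P(MetroPost | misrouted) = 0.1216/0.1521 ≈ 0.799
P(Arrow | misrouted) = 0.008/0.1521 ≈ 0.053

Orbit 0.094, QuickShip 0.054, MetroPost 0.799, Arrow 0.053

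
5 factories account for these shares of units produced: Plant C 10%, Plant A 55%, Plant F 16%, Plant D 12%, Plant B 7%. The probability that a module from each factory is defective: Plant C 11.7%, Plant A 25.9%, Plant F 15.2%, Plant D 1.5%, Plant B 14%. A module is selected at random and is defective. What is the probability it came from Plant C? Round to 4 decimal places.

0.0616

Unnormalized posteriors (prior × likelihood):
  Plant C: 0.1 × 0.117 = 0.0117
  Plant A: 0.55 × 0.259 = 0.14245
  Plant F: 0.16 × 0.152 = 0.02432
  Plant D: 0.12 × 0.015 = 0.0018
  Plant B: 0.07 × 0.14 = 0.0098
Total = 0.19007.
P(Plant C | evidence) = 0.0117 / 0.19007 ≈ 0.0616.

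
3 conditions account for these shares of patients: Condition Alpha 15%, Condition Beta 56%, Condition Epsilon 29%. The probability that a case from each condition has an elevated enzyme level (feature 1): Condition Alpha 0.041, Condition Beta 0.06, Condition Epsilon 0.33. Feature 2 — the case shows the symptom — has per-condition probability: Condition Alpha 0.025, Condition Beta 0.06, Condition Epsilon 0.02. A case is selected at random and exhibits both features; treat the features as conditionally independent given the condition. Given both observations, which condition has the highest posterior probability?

Condition Beta

Prior × likelihood for each hypothesis:
  Condition Alpha: 0.15 × 0.041 × 0.025 = 0.00015375
  Condition Beta: 0.56 × 0.06 × 0.06 = 0.002016
  Condition Epsilon: 0.29 × 0.33 × 0.02 = 0.001914
Sum = 0.00408375.
Largest term belongs to Condition Beta, so Condition Beta is most probable.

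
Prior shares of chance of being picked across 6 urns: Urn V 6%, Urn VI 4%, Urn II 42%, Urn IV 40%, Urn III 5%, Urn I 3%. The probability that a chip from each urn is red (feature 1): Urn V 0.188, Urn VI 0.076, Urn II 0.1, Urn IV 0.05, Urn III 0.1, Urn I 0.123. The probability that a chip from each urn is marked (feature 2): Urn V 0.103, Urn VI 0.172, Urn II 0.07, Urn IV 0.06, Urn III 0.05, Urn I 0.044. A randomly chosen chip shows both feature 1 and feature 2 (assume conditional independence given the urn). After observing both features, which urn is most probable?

Urn II

By Bayes' rule, posterior ∝ prior × likelihood:
  Urn V: 0.06 × 0.188 × 0.103 = 0.00116184
  Urn VI: 0.04 × 0.076 × 0.172 = 0.00052288
  Urn II: 0.42 × 0.1 × 0.07 = 0.00294
  Urn IV: 0.4 × 0.05 × 0.06 = 0.0012
  Urn III: 0.05 × 0.1 × 0.05 = 0.00025
  Urn I: 0.03 × 0.123 × 0.044 = 0.00016236
Sum = 0.00623708.
Largest term belongs to Urn II, so Urn II is most probable.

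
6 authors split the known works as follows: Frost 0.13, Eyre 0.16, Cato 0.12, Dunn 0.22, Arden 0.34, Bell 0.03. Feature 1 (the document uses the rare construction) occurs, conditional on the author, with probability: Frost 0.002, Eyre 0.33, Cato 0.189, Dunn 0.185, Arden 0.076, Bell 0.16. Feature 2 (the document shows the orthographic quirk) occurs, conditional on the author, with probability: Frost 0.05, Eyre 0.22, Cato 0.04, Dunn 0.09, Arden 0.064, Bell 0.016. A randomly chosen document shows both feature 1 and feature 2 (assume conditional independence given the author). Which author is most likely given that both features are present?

Unnormalized posteriors (prior × likelihood):
  Frost: 0.13 × 0.002 × 0.05 = 0.000013
  Eyre: 0.16 × 0.33 × 0.22 = 0.011616
  Cato: 0.12 × 0.189 × 0.04 = 0.0009072
  Dunn: 0.22 × 0.185 × 0.09 = 0.003663
  Arden: 0.34 × 0.076 × 0.064 = 0.00165376
  Bell: 0.03 × 0.16 × 0.016 = 0.0000768
Normalizing constant = 0.01792976.
Largest term belongs to Eyre, so Eyre is most probable.

Eyre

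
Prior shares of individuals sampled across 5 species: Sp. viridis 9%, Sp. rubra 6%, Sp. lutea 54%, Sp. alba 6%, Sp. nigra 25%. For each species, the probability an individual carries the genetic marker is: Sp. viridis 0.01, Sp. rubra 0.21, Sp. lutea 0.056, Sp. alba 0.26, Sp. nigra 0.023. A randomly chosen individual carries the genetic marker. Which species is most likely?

Prior × likelihood for each hypothesis:
  Sp. viridis: 0.09 × 0.01 = 0.0009
  Sp. rubra: 0.06 × 0.21 = 0.0126
  Sp. lutea: 0.54 × 0.056 = 0.03024
  Sp. alba: 0.06 × 0.26 = 0.0156
  Sp. nigra: 0.25 × 0.023 = 0.00575
Sum = 0.06509.
Largest term belongs to Sp. lutea, so Sp. lutea is most probable.

Sp. lutea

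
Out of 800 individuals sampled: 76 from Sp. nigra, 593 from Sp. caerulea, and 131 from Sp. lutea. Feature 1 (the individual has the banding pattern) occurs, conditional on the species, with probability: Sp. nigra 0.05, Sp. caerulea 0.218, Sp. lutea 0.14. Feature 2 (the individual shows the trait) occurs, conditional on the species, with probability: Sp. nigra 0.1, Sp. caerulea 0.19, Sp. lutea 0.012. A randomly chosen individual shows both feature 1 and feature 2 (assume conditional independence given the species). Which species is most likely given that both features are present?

Compute prior × likelihood for every hypothesis:
  Sp. nigra: 0.095 × 0.05 × 0.1 = 0.000475
  Sp. caerulea: 0.74125 × 0.218 × 0.19 = 0.030702575
  Sp. lutea: 0.16375 × 0.14 × 0.012 = 0.0002751
Normalizing constant = 0.031452675.
Largest term belongs to Sp. caerulea, so Sp. caerulea is most probable.

Sp. caerulea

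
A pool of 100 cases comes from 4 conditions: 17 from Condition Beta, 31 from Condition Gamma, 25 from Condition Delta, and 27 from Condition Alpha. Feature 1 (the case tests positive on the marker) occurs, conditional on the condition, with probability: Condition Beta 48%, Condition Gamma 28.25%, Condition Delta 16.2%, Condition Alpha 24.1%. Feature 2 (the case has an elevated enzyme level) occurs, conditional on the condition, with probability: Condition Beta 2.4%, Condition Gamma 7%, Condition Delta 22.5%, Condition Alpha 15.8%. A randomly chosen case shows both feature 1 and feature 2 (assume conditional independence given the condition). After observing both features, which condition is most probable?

Unnormalized posteriors (prior × likelihood):
  Condition Beta: 0.17 × 0.48 × 0.024 = 0.0019584
  Condition Gamma: 0.31 × 0.2825 × 0.07 = 0.00613025
  Condition Delta: 0.25 × 0.162 × 0.225 = 0.0091125
  Condition Alpha: 0.27 × 0.241 × 0.158 = 0.01028106
Normalizing constant = 0.02748221.
Largest term belongs to Condition Alpha, so Condition Alpha is most probable.

Condition Alpha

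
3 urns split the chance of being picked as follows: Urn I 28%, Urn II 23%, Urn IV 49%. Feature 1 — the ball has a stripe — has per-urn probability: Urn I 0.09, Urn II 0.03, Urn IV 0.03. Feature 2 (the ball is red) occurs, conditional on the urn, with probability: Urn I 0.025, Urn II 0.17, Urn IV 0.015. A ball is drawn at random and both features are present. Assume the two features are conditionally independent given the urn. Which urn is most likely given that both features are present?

Urn II

By Bayes' rule, posterior ∝ prior × likelihood:
  Urn I: 0.28 × 0.09 × 0.025 = 0.00063
  Urn II: 0.23 × 0.03 × 0.17 = 0.001173
  Urn IV: 0.49 × 0.03 × 0.015 = 0.0002205
Sum = 0.0020235.
Largest term belongs to Urn II, so Urn II is most probable.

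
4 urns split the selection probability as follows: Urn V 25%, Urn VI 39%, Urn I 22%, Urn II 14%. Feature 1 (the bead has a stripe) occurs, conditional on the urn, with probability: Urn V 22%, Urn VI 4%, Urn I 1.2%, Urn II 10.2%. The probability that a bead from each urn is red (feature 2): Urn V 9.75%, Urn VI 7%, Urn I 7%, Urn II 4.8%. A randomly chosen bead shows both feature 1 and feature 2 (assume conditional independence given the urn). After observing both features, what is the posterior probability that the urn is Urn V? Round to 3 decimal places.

0.732

Prior × likelihood for each hypothesis:
  Urn V: 0.25 × 0.22 × 0.0975 = 0.0053625
  Urn VI: 0.39 × 0.04 × 0.07 = 0.001092
  Urn I: 0.22 × 0.012 × 0.07 = 0.0001848
  Urn II: 0.14 × 0.102 × 0.048 = 0.00068544
Sum = 0.00732474.
P(Urn V | evidence) = 0.0053625 / 0.00732474 ≈ 0.732.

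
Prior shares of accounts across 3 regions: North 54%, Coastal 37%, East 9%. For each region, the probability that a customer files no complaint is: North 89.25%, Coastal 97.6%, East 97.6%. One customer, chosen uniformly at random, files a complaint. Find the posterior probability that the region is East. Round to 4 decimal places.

0.0313

Taking complements, P(complaint | each) = North 0.1075, Coastal 0.024, East 0.024.
By Bayes' rule, posterior ∝ prior × likelihood:
  North: 0.54 × 0.1075 = 0.05805
  Coastal: 0.37 × 0.024 = 0.00888
  East: 0.09 × 0.024 = 0.00216
Sum = 0.06909.
P(East | evidence) = 0.00216 / 0.06909 ≈ 0.0313.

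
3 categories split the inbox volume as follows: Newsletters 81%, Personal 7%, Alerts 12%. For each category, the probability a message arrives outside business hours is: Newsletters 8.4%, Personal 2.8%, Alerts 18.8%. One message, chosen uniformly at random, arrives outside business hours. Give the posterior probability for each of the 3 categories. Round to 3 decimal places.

Unnormalized posteriors (prior × likelihood):
  Newsletters: 0.81 × 0.084 = 0.06804
  Personal: 0.07 × 0.028 = 0.00196
  Alerts: 0.12 × 0.188 = 0.02256
Normalizing constant = 0.09256.
P(Newsletters | off-hours) = 0.06804/0.09256 ≈ 0.735
P(Personal | off-hours) = 0.00196/0.09256 ≈ 0.021
P(Alerts | off-hours) = 0.02256/0.09256 ≈ 0.244

Newsletters 0.735, Personal 0.021, Alerts 0.244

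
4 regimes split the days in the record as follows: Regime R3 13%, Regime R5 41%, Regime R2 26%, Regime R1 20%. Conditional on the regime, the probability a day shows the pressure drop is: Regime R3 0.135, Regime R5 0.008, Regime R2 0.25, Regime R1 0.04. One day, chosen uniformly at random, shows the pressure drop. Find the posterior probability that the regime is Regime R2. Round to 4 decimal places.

0.6927

Prior × likelihood for each hypothesis:
  Regime R3: 0.13 × 0.135 = 0.01755
  Regime R5: 0.41 × 0.008 = 0.00328
  Regime R2: 0.26 × 0.25 = 0.065
  Regime R1: 0.2 × 0.04 = 0.008
Sum = 0.09383.
P(Regime R2 | evidence) = 0.065 / 0.09383 ≈ 0.6927.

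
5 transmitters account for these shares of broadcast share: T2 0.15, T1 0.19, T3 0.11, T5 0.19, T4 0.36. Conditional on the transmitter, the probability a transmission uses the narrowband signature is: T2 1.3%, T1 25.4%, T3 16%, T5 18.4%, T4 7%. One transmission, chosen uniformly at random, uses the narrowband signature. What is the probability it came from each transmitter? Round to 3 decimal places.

T2 0.015, T1 0.377, T3 0.138, T5 0.273, T4 0.197

Unnormalized posteriors (prior × likelihood):
  T2: 0.15 × 0.013 = 0.00195
  T1: 0.19 × 0.254 = 0.04826
  T3: 0.11 × 0.16 = 0.0176
  T5: 0.19 × 0.184 = 0.03496
  T4: 0.36 × 0.07 = 0.0252
Normalizing constant = 0.12797.
P(T2 | narrowband) = 0.00195/0.12797 ≈ 0.015
P(T1 | narrowband) = 0.04826/0.12797 ≈ 0.377
P(T3 | narrowband) = 0.0176/0.12797 ≈ 0.138
P(T5 | narrowband) = 0.03496/0.12797 ≈ 0.273
P(T4 | narrowband) = 0.0252/0.12797 ≈ 0.197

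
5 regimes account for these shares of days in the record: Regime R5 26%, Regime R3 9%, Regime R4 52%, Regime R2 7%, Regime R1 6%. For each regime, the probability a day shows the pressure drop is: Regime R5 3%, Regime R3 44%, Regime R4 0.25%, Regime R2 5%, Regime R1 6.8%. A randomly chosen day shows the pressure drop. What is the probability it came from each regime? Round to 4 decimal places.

Compute prior × likelihood for every hypothesis:
  Regime R5: 0.26 × 0.03 = 0.0078
  Regime R3: 0.09 × 0.44 = 0.0396
  Regime R4: 0.52 × 0.0025 = 0.0013
  Regime R2: 0.07 × 0.05 = 0.0035
  Regime R1: 0.06 × 0.068 = 0.00408
Total = 0.05628.
P(Regime R5 | drop) = 0.0078/0.05628 ≈ 0.1386
P(Regime R3 | drop) = 0.0396/0.05628 ≈ 0.7036
P(Regime R4 | drop) = 0.0013/0.05628 ≈ 0.0231
P(Regime R2 | drop) = 0.0035/0.05628 ≈ 0.0622
P(Regime R1 | drop) = 0.00408/0.05628 ≈ 0.0725
(Check: 0.1386+0.7036+0.0231+0.0622+0.0725 = 1.0000.)

Regime R5 0.1386, Regime R3 0.7036, Regime R4 0.0231, Regime R2 0.0622, Regime R1 0.0725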